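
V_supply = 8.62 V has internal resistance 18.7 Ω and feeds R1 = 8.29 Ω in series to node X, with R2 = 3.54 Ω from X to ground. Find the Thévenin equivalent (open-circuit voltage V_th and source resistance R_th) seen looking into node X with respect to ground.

R1' = 18.7 + 8.29 = 26.99 Ω (source resistance + R1).
V_th is the unloaded tap voltage: V_supply · R2/(R1'+R2) = 8.62 × 0.1160 = 0.9995 V.
With V_supply suppressed (replaced by a short), R_th = R1' ‖ R2 = (26.99 × 3.54)/(26.99 + 3.54) = 3.130 Ω.

V_th ≈ 1.00 V, R_th ≈ 3.13 Ω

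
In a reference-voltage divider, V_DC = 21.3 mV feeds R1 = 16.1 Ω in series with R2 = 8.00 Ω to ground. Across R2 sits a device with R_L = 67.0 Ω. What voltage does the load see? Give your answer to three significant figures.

First combine the lower leg with the load: R2 ‖ R_L = 7.147 Ω.
Now apply the divider: V_out = 21.3 × 0.3074 = 6.548 mV.

V_out ≈ 6.55 mV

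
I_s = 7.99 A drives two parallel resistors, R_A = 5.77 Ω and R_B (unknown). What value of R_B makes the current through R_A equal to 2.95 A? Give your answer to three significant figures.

R_B ≈ 3.38 Ω

In a two-way split, I_A/I_s = R_B/(R_A + R_B).
With f = 0.3692, R_B = R_A · f/(1−f) = 5.77 × 0.5853 = 3.377 Ω.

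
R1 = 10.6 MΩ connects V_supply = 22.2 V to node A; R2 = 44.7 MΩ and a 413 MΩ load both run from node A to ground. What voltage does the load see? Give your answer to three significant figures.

V_out ≈ 17.6 V

R2 ‖ R_L = (44.7 × 413)/(44.7 + 413) = 40.33 MΩ.
Voltage divider with the loaded lower leg: V_out = 22.2 × 40.33/(10.6 + 40.33) = 22.2 × 0.7919 = 17.58 V.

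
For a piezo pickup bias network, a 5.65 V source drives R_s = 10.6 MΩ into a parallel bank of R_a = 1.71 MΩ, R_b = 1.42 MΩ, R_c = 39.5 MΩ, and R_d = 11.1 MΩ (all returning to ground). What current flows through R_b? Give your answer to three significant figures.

Parallel bank: R_p = 1/(1/1.71 + 1/1.42 + 1/39.5 + 1/11.1) = 0.7120 MΩ.
V_A = 5.65 × 0.7120/11.31 = 0.3556 V.
I(R_b) = V_A / R_b = 0.3556/1.42 = 0.2504 µA.

I ≈ 0.250 µA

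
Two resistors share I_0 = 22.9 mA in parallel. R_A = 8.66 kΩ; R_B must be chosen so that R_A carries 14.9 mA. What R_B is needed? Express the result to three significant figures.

The fraction through R_A equals R_B/(R_A+R_B).
With f = 0.6507, R_B = R_A · f/(1−f) = 8.66 × 1.863 = 16.13 kΩ.

R_B ≈ 16.1 kΩ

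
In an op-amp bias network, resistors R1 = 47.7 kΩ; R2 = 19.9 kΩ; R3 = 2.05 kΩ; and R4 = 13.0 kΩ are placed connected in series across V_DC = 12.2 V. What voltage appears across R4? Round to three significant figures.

V ≈ 1.92 V

Series total: ΣR = 47.7 + 19.9 + 2.05 + 13.0 = 82.65 kΩ.
By the voltage-divider rule, V = 12.2 × 13.00/82.65 = 1.919 V.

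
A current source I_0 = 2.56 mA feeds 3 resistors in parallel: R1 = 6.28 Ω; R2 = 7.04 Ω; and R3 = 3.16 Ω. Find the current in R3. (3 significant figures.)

Conductances: ΣG = 1/6.28 + 1/7.04 + 1/3.16 = 0.6177 (1/Ω).
By the current-divider rule, I = I_0 · G_k/ΣG = 2.56 × 0.5123 = 1.311 mA.

I ≈ 1.31 mA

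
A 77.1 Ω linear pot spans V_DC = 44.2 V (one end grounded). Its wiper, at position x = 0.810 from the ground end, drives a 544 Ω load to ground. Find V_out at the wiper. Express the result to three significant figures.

V_out ≈ 35.0 V

Lower segment x·R_p = 62.45 Ω; upper segment (1−x)·R_p = 14.65 Ω.
Lower segment in parallel with the load: 62.45 ‖ 544 = 56.02 Ω.
V_out = 44.2 × 56.02/(14.65 + 56.02) = 35.04 V.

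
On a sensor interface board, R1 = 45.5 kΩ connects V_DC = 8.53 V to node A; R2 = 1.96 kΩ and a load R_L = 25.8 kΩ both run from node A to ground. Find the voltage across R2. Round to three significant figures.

First combine the lower leg with the load: R2 ‖ R_L = 1.822 kΩ.
Now apply the divider: V_out = 8.53 × 0.03849 = 0.3284 V.

V_out ≈ 0.328 V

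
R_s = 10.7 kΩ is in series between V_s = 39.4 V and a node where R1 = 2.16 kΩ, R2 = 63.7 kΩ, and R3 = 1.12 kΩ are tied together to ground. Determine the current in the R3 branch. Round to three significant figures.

I ≈ 2.24 mA

Equivalent of the parallel group: R_p = 0.7291 kΩ.
V_A by voltage divider: V_A = 39.4 × 0.7291/(10.7 + 0.7291) = 2.514 V.
I(R3) = V_A / R3 = 2.514/1.12 = 2.244 mA.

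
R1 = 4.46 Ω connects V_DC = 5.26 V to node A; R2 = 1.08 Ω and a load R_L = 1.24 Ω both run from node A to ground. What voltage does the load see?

V_out ≈ 0.603 V

First combine the lower leg with the load: R2 ‖ R_L = 0.5772 Ω.
Voltage divider with the loaded lower leg: V_out = 5.26 × 0.5772/(4.46 + 0.5772) = 5.26 × 0.1146 = 0.6028 V.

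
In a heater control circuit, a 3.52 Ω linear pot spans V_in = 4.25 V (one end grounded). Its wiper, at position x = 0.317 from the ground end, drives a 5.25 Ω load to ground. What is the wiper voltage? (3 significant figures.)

V_out ≈ 1.18 V

Lower segment x·R_p = 1.116 Ω; upper segment (1−x)·R_p = 2.404 Ω.
Lower segment in parallel with the load: 1.116 ‖ 5.25 = 0.9202 Ω.
Loaded-divider output: V_out = 4.25 × 0.2768 = 1.176 V.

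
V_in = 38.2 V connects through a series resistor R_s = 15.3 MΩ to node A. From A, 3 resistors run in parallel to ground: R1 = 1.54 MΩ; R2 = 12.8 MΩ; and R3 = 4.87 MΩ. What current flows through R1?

I ≈ 1.62 µA

Equivalent of the parallel group: R_p = 1.072 MΩ.
V_A by voltage divider: V_A = 38.2 × 1.072/(15.3 + 1.072) = 2.501 V.
I(R1) = V_A / R1 = 2.501/1.54 = 1.624 µA.
(Check via current divider: I_total = 2.333 µA; share G_k/ΣG = 0.6961 → same result.)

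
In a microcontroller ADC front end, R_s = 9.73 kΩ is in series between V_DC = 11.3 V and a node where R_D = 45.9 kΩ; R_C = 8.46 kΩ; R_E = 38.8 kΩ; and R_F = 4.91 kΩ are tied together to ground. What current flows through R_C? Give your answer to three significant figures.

I ≈ 0.291 mA

Combine the parallel branches: R_p = (1/45.9 + 1/8.46 + 1/38.8 + 1/4.91)⁻¹ = 2.707 kΩ.
Node voltage V_A = V_DC · R_p/(R_s + R_p) = 11.3 × 0.2176 = 2.459 V.
Branch current I = V_A/R_C = 2.459/8.46 = 0.2907 mA.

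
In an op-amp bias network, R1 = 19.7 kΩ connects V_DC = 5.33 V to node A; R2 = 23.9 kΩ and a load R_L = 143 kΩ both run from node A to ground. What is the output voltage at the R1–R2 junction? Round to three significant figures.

The load sits in parallel with R2, giving an effective lower resistance R2' = R2·R_L/(R2+R_L) = 20.48 kΩ.
Voltage divider with the loaded lower leg: V_out = 5.33 × 20.48/(19.7 + 20.48) = 5.33 × 0.5097 = 2.717 V.

V_out ≈ 2.72 V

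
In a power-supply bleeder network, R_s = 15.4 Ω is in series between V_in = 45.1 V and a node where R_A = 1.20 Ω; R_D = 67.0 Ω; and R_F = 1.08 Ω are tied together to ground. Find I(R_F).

Parallel bank: R_p = 1/(1/1.20 + 1/67.0 + 1/1.08) = 0.5636 Ω.
V_A by voltage divider: V_A = 45.1 × 0.5636/(15.4 + 0.5636) = 1.592 V.
I(R_F) = V_A / R_F = 1.592/1.08 = 1.474 A.

I ≈ 1.47 A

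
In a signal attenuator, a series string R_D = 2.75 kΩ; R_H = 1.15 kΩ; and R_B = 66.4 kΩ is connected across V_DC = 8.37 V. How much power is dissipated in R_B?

P ≈ 0.941 mW

ΣR = 70.30 kΩ → I = 8.37/70.30 = 0.1191 mA.
V(R_B) = I·R = 7.906 V; P = V·I = 7.906 × 0.1191 = 0.9413 mW.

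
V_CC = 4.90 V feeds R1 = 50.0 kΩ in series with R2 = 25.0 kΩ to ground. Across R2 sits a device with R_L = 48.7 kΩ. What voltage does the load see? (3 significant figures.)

V_out ≈ 1.22 V

First combine the lower leg with the load: R2 ‖ R_L = 16.52 kΩ.
Now apply the divider: V_out = 4.90 × 0.2483 = 1.217 V.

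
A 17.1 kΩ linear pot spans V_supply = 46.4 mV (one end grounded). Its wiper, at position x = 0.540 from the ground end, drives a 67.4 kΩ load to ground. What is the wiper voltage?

V_out ≈ 23.6 mV

The pot divides into 7.866 kΩ above the wiper and 9.234 kΩ below.
(x·R_p) ‖ R_L = 8.121 kΩ.
V_out = 46.4 × 8.121/(7.866 + 8.121) = 23.57 mV.
(Unloaded: V_out = x·V_supply = 25.1 mV.)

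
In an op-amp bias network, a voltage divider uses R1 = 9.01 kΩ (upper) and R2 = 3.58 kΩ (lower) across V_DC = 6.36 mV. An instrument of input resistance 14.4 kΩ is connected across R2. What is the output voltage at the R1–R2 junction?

V_out ≈ 1.54 mV

The load sits in parallel with R2, giving an effective lower resistance R2' = R2·R_L/(R2+R_L) = 2.867 kΩ.
Then V_out = V_DC · R2'/(R1 + R2') = 6.36 × 2.867/11.88 = 1.535 mV.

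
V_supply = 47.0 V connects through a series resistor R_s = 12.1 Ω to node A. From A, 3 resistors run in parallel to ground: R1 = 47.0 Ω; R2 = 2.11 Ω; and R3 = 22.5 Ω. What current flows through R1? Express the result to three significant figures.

I ≈ 0.133 A

Parallel bank: R_p = 1/(1/47.0 + 1/2.11 + 1/22.5) = 1.853 Ω.
Node voltage V_A = V_supply · R_p/(R_s + R_p) = 47.0 × 0.1328 = 6.242 V.
I(R1) = V_A / R1 = 6.242/47.0 = 0.1328 A.
(Equivalently: I_total = 3.368 A, then current-divider fraction G_k/ΣG = 0.03943.)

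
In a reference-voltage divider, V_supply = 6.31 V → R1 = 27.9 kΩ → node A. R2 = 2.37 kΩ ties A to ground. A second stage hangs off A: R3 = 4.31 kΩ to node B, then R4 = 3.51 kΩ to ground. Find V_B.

V_B ≈ 0.173 V

Node A sees R2 in parallel with the series input of stage 2, R3 + R4 = 7.820 kΩ.
R2 ‖ (R3+R4) = 1.819 kΩ.
So V_A = 6.31 × 0.06120 = 0.3862 V.
Then the unloaded second divider: V_B = V_A × R4/(R3+R4) = 0.3862 × 0.4488 = 0.1733 V.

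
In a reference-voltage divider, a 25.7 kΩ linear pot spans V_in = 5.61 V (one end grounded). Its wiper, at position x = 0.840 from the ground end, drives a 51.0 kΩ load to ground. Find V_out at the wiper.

The pot divides into 4.112 kΩ above the wiper and 21.59 kΩ below.
(x·R_p) ‖ R_L = 15.17 kΩ.
Then V_out = V_in · 15.17/(4.112 + 15.17) = 4.413 V.

V_out ≈ 4.41 V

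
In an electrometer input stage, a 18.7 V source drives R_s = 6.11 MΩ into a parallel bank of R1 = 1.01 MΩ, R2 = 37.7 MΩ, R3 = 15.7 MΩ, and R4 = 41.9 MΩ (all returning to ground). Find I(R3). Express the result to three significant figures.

Combine the parallel branches: R_p = (1/1.01 + 1/37.7 + 1/15.7 + 1/41.9)⁻¹ = 0.9056 MΩ.
V_A by voltage divider: V_A = 18.7 × 0.9056/(6.11 + 0.9056) = 2.414 V.
I(R3) = V_A / R3 = 2.414/15.7 = 0.1538 µA.
(Equivalently: I_total = 2.665 µA, then current-divider fraction G_k/ΣG = 0.05768.)

I ≈ 0.154 µA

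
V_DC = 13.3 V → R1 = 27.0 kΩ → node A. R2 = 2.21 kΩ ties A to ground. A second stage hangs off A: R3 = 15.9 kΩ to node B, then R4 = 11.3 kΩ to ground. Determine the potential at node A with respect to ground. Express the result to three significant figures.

Node A sees R2 in parallel with the series input of stage 2, R3 + R4 = 27.20 kΩ.
R2 ‖ (R3+R4) = 2.044 kΩ.
So V_A = 13.3 × 0.07037 = 0.9360 V.

V_A ≈ 0.936 V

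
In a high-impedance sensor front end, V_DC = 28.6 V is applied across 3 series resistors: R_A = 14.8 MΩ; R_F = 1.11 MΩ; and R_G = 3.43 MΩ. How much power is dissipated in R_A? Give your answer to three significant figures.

P ≈ 32.4 µW

The common current is I = 28.6/19.34 = 1.479 µA.
V(R_A) = I·R = 21.89 V; P = V·I = 21.89 × 1.479 = 32.37 µW.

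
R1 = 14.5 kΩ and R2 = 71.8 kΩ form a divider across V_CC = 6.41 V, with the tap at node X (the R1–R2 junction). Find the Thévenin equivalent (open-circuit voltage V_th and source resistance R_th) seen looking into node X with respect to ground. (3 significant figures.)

V_th ≈ 5.33 V, R_th ≈ 12.1 kΩ

V_th is the unloaded tap voltage: V_CC · R2/(R1+R2) = 6.41 × 0.8320 = 5.333 V.
With V_CC suppressed (replaced by a short), R_th = R1 ‖ R2 = (14.50 × 71.8)/(14.50 + 71.8) = 12.06 kΩ.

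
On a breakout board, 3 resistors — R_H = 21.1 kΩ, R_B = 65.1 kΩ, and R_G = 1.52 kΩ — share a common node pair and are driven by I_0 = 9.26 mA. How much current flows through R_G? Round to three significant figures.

Total conductance ΣG = 1/21.1 + 1/65.1 + 1/1.52 = 0.7206 (units of 1/kΩ).
Current divider: I(R_G) = I_0 · G_k/ΣG = 9.26 × (0.6579/0.7206) = 9.26 × 0.9129 = 8.454 mA.

I ≈ 8.45 mA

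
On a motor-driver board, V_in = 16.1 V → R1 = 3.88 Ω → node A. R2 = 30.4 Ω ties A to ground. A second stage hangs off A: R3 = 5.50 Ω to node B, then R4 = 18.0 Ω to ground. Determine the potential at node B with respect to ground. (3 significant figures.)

Node A sees R2 in parallel with the series input of stage 2, R3 + R4 = 23.50 Ω.
R2 ‖ (R3+R4) = 13.25 Ω.
First divider: V_A = V_in · 13.25/(3.88 + 13.25) = 12.45 V.
V_B = V_A × 0.7660 = 9.539 V.

V_B ≈ 9.54 V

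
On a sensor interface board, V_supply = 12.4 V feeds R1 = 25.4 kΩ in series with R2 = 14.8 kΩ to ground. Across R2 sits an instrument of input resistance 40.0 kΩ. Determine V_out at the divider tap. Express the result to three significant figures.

The load sits in parallel with R2, giving an effective lower resistance R2' = R2·R_L/(R2+R_L) = 10.80 kΩ.
Now apply the divider: V_out = 12.4 × 0.2984 = 3.700 V.

V_out ≈ 3.70 V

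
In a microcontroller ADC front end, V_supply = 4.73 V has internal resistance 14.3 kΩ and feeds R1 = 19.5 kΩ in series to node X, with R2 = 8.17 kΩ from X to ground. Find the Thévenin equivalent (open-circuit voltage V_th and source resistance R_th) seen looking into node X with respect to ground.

V_th ≈ 0.921 V, R_th ≈ 6.58 kΩ

R1' = 14.3 + 19.5 = 33.80 kΩ (source resistance + R1).
Open-circuit (no load on X): V_th = V_supply · R2/(R1' + R2) = 4.73 × 8.17/(33.80 + 8.17) = 0.9208 V.
Zeroing V_supply shorts the top of R1' to ground, so R_th = R1' ‖ R2 = 6.580 kΩ.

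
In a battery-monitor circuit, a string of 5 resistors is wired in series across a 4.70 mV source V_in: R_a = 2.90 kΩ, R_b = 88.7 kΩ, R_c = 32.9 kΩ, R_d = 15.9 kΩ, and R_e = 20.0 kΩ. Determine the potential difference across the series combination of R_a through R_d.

Series total: ΣR = 2.90 + 88.7 + 32.9 + 15.9 + 20.0 = 160.4 kΩ.
R_{R_a..R_d} = 2.90 + 88.7 + 32.9 + 15.9 = 140.4 kΩ.
Voltage divider: V = V_in · (140.4 / 160.4) = 4.70 × 0.8753 = 4.114 mV.

V ≈ 4.11 mV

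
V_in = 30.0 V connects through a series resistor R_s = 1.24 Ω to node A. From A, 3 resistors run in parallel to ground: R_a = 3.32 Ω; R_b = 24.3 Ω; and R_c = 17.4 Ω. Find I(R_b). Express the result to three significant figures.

Parallel bank: R_p = 1/(1/3.32 + 1/24.3 + 1/17.4) = 2.501 Ω.
V_A by voltage divider: V_A = 30.0 × 2.501/(1.24 + 2.501) = 20.06 V.
I(R_b) = V_A / R_b = 20.06/24.3 = 0.8254 A.

I ≈ 0.825 A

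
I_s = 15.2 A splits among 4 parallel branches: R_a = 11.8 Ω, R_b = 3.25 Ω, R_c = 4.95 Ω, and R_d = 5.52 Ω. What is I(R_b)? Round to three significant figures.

I ≈ 6.03 A

ΣG = 1/11.8 + 1/3.25 + 1/4.95 + 1/5.52 = 0.7756.
By the current-divider rule, I = I_s · G_k/ΣG = 15.2 × 0.3967 = 6.030 A.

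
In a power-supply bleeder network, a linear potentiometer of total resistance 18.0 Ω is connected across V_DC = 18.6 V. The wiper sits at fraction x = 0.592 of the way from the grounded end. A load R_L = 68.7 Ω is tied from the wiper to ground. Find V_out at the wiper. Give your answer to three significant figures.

Lower segment x·R_p = 10.66 Ω; upper segment (1−x)·R_p = 7.344 Ω.
R_L loads the lower segment: effective lower R = 9.225 Ω.
V_out = 18.6 × 9.225/(7.344 + 9.225) = 10.36 V.
(Unloaded: V_out = x·V_DC = 11.0 V.)

V_out ≈ 10.4 V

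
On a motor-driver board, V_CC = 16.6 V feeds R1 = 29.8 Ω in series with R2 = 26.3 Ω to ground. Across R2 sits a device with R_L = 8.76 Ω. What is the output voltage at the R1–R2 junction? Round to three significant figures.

V_out ≈ 3.00 V

First combine the lower leg with the load: R2 ‖ R_L = 6.571 Ω.
Now apply the divider: V_out = 16.6 × 0.1807 = 2.999 V.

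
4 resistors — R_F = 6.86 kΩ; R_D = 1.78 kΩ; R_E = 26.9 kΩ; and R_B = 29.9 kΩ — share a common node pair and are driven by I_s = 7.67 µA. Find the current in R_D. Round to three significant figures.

ΣG = 1/6.86 + 1/1.78 + 1/26.9 + 1/29.9 = 0.7782.
By the current-divider rule, I = I_s · G_k/ΣG = 7.67 × 0.7219 = 5.537 µA.

I ≈ 5.54 µA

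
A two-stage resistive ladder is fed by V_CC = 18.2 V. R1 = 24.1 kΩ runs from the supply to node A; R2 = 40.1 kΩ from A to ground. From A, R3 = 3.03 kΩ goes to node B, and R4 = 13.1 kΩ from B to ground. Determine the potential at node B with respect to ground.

V_B ≈ 4.78 V

The second stage (R3 + R4 = 16.13 kΩ) loads node A in parallel with R2.
Effective lower resistance at A: R2 ‖ 16.13 = 11.50 kΩ.
V_A = 18.2 × 11.50/(24.1 + 11.50) = 5.880 V.
Then the unloaded second divider: V_B = V_A × R4/(R3+R4) = 5.880 × 0.8122 = 4.776 V.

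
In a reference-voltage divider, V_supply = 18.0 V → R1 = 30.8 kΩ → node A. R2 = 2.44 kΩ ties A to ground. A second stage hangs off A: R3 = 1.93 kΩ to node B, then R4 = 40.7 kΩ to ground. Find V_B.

V_B ≈ 1.20 V

Looking into the second stage from A: R3 + R4 = 42.63 kΩ appears in parallel with R2.
R2 ‖ (R3+R4) = 2.308 kΩ.
V_A = 18.0 × 2.308/(30.8 + 2.308) = 1.255 V.
Then the unloaded second divider: V_B = V_A × R4/(R3+R4) = 1.255 × 0.9547 = 1.198 V.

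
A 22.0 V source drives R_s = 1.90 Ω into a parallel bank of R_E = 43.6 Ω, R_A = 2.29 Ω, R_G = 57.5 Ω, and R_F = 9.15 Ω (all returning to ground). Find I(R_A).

I ≈ 4.54 A

Combine the parallel branches: R_p = (1/43.6 + 1/2.29 + 1/57.5 + 1/9.15)⁻¹ = 1.706 Ω.
Node voltage V_A = V_in · R_p/(R_s + R_p) = 22.0 × 0.4730 = 10.41 V.
I(R_A) = V_A / R_A = 10.41/2.29 = 4.545 A.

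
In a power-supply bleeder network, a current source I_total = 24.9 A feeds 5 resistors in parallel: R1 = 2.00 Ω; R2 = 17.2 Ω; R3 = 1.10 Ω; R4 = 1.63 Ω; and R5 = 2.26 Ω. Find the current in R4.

I ≈ 6.05 A

Conductances: ΣG = 1/2.00 + 1/17.2 + 1/1.10 + 1/1.63 + 1/2.26 = 2.523 (1/Ω).
R4 takes the fraction G_k/ΣG = 0.6135/2.523 = 0.2431, so I = 24.9 × 0.2431 = 6.054 A.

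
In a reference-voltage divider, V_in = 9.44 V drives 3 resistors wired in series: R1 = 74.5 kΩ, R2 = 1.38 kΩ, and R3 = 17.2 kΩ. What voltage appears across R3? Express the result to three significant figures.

V ≈ 1.74 V

Series total: ΣR = 74.5 + 1.38 + 17.2 = 93.08 kΩ.
By the voltage-divider rule, V = 9.44 × 17.20/93.08 = 1.744 V.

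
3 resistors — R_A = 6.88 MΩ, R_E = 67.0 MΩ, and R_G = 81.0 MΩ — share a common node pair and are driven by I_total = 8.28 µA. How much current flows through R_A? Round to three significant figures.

I ≈ 6.97 µA

Conductances: ΣG = 1/6.88 + 1/67.0 + 1/81.0 = 0.1726 (1/MΩ).
Current divider: I(R_A) = I_total · G_k/ΣG = 8.28 × (0.1453/0.1726) = 8.28 × 0.8420 = 6.972 µA.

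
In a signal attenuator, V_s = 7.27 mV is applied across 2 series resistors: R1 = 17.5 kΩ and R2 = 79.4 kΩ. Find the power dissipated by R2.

P ≈ 0.447 nW

The common current is I = 7.27/96.90 = 0.07503 µA.
V(R2) = I·R = 5.957 mV; P = V·I = 5.957 × 0.07503 = 0.4469 nW.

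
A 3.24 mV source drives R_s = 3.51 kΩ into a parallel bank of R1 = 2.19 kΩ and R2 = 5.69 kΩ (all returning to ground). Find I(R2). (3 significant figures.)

I ≈ 0.177 µA

Parallel bank: R_p = 1/(1/2.19 + 1/5.69) = 1.581 kΩ.
Node voltage V_A = V_DC · R_p/(R_s + R_p) = 3.24 × 0.3106 = 1.006 mV.
Branch current I = V_A/R2 = 1.006/5.69 = 0.1769 µA.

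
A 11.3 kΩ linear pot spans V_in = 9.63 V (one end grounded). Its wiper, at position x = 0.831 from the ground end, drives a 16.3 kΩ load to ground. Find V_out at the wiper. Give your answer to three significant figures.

V_out ≈ 7.29 V

Lower segment x·R_p = 9.390 kΩ; upper segment (1−x)·R_p = 1.910 kΩ.
R_L loads the lower segment: effective lower R = 5.958 kΩ.
Loaded-divider output: V_out = 9.63 × 0.7573 = 7.293 V.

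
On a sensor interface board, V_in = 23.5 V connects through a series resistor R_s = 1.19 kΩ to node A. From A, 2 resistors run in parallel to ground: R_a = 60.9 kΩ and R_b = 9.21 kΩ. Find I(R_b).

Combine the parallel branches: R_p = (1/60.9 + 1/9.21)⁻¹ = 8.000 kΩ.
V_A by voltage divider: V_A = 23.5 × 8.000/(1.19 + 8.000) = 20.46 V.
I(R_b) = V_A / R_b = 20.46/9.21 = 2.221 mA.

I ≈ 2.22 mA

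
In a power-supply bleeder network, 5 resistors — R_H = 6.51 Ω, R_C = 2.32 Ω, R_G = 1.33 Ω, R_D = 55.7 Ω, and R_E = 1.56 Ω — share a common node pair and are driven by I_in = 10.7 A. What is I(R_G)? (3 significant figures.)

I ≈ 4.03 A

Total conductance ΣG = 1/6.51 + 1/2.32 + 1/1.33 + 1/55.7 + 1/1.56 = 1.996 (units of 1/Ω).
By the current-divider rule, I = I_in · G_k/ΣG = 10.7 × 0.3768 = 4.032 A.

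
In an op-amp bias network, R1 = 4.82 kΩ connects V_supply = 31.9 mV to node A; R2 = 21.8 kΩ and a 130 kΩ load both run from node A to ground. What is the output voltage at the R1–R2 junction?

V_out ≈ 25.4 mV

The load sits in parallel with R2, giving an effective lower resistance R2' = R2·R_L/(R2+R_L) = 18.67 kΩ.
Then V_out = V_supply · R2'/(R1 + R2') = 31.9 × 18.67/23.49 = 25.35 mV.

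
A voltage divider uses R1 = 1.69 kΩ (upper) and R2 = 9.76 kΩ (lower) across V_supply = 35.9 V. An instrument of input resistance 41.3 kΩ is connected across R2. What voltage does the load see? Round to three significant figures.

First combine the lower leg with the load: R2 ‖ R_L = 7.894 kΩ.
Then V_out = V_supply · R2'/(R1 + R2') = 35.9 × 7.894/9.584 = 29.57 V.
(Unloaded it would be 30.6 V; the load pulls it down.)

V_out ≈ 29.6 V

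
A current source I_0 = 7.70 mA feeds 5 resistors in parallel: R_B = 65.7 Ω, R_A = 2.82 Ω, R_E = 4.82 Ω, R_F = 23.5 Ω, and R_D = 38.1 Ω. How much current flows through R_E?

I ≈ 2.47 mA

Total conductance ΣG = 1/65.7 + 1/2.82 + 1/4.82 + 1/23.5 + 1/38.1 = 0.6461 (units of 1/Ω).
Current divider: I(R_E) = I_0 · G_k/ΣG = 7.70 × (0.2075/0.6461) = 7.70 × 0.3211 = 2.473 mA.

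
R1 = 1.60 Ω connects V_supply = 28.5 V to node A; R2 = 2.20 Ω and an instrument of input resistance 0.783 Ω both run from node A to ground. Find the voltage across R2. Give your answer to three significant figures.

The load sits in parallel with R2, giving an effective lower resistance R2' = R2·R_L/(R2+R_L) = 0.5775 Ω.
Voltage divider with the loaded lower leg: V_out = 28.5 × 0.5775/(1.60 + 0.5775) = 28.5 × 0.2652 = 7.558 V.
(Unloaded it would be 16.5 V; the load pulls it down.)

V_out ≈ 7.56 V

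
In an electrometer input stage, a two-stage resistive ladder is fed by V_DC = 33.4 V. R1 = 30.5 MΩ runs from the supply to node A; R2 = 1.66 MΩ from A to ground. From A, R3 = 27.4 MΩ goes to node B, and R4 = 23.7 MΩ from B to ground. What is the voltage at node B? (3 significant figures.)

V_B ≈ 0.776 V

The second stage (R3 + R4 = 51.10 MΩ) loads node A in parallel with R2.
Effective lower resistance at A: R2 ‖ 51.10 = 1.608 MΩ.
So V_A = 33.4 × 0.05007 = 1.672 V.
V_B = V_A × 0.4638 = 0.7757 V.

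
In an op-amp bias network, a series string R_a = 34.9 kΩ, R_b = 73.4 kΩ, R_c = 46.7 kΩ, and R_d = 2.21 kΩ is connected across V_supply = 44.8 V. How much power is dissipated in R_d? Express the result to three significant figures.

P ≈ 0.179 mW

ΣR = 157.2 kΩ → I = 44.8/157.2 = 0.2850 mA.
P = I²R = 0.08121 × 2.21 = 0.1795 mW.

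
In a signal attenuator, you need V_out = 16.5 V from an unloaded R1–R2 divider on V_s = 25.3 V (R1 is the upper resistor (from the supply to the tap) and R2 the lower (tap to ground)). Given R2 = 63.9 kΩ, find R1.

The divider ratio is R2/(R1+R2) = 16.5/25.3 = 0.6522.
R1 = R2·(1/k − 1) = 63.9 × 0.5333 = 34.08 kΩ.

R1 ≈ 34.1 kΩ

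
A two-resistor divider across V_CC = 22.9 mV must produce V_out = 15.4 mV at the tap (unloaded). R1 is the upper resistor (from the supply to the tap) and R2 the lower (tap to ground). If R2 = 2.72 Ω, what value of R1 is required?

R1 ≈ 1.32 Ω

V_out/V_CC = R2/(R1+R2) = 0.6725.
Rearranging, R1 = R2·(1−k)/k = 2.72 × 0.4870 = 1.325 Ω.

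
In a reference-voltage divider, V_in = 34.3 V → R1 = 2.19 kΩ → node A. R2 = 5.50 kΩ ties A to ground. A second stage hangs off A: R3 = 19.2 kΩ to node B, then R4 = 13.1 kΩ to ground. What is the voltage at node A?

V_A ≈ 23.4 V

The second stage (R3 + R4 = 32.30 kΩ) loads node A in parallel with R2.
Effective lower resistance at A: R2 ‖ 32.30 = 4.700 kΩ.
V_A = 34.3 × 4.700/(2.19 + 4.700) = 23.40 V.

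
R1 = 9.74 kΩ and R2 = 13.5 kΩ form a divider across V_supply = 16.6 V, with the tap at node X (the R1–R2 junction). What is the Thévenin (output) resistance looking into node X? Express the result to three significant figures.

With V_supply suppressed (replaced by a short), R_th = R1 ‖ R2 = (9.740 × 13.5)/(9.740 + 13.5) = 5.658 kΩ.

R_th ≈ 5.66 kΩ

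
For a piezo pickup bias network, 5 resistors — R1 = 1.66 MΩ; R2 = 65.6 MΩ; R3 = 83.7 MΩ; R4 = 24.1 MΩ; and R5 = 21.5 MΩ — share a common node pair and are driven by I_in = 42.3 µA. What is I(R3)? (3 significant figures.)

Conductances: ΣG = 1/1.66 + 1/65.6 + 1/83.7 + 1/24.1 + 1/21.5 = 0.7176 (1/MΩ).
Current divider: I(R3) = I_in · G_k/ΣG = 42.3 × (0.01195/0.7176) = 42.3 × 0.01665 = 0.7043 µA.

I ≈ 0.704 µA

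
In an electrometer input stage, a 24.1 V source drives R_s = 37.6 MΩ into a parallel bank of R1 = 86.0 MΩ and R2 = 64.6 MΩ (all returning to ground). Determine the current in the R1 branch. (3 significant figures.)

I ≈ 0.139 µA

Equivalent of the parallel group: R_p = 36.89 MΩ.
Node voltage V_A = V_in · R_p/(R_s + R_p) = 24.1 × 0.4952 = 11.94 V.
I(R1) = V_A / R1 = 11.94/86.0 = 0.1388 µA.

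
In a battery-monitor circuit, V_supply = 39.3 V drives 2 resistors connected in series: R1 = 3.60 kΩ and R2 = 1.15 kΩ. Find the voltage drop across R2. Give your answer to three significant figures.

ΣR = 3.60 + 1.15 = 4.750 kΩ.
V = V_supply · R/ΣR = 39.3 × 0.2421 = 9.515 V.

V ≈ 9.51 V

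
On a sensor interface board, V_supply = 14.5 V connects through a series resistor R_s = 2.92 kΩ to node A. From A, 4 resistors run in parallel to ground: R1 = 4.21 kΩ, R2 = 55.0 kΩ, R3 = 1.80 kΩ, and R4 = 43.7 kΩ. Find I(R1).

I ≈ 1.00 mA

Parallel bank: R_p = 1/(1/4.21 + 1/55.0 + 1/1.80 + 1/43.7) = 1.199 kΩ.
V_A by voltage divider: V_A = 14.5 × 1.199/(2.92 + 1.199) = 4.220 V.
I(R1) = V_A / R1 = 4.220/4.21 = 1.002 mA.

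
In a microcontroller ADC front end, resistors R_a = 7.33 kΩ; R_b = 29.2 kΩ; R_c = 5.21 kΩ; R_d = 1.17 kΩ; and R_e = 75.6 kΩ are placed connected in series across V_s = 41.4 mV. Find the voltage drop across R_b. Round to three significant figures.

Total series resistance ΣR = 7.33 + 29.2 + 5.21 + 1.17 + 75.6 = 118.5 kΩ.
V = V_s · R/ΣR = 41.4 × 0.2464 = 10.20 mV.

V ≈ 10.2 mV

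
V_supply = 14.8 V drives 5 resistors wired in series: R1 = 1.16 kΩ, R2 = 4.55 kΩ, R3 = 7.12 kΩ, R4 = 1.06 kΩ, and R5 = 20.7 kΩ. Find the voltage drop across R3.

V ≈ 3.05 V

ΣR = 1.16 + 4.55 + 7.12 + 1.06 + 20.7 = 34.59 kΩ.
By the voltage-divider rule, V = 14.8 × 7.120/34.59 = 3.046 V.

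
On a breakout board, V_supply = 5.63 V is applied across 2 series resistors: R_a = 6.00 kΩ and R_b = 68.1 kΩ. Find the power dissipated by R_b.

P ≈ 0.393 mW

Series current I = V_supply/ΣR = 5.63/74.10 = 0.07598 mA.
P(R_b) = I²·R_b = (0.07598)² × 68.1 = 0.3931 mW.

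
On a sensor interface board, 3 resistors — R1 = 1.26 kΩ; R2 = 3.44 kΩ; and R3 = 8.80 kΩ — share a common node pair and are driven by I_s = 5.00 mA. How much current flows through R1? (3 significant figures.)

I ≈ 3.31 mA

Conductances: ΣG = 1/1.26 + 1/3.44 + 1/8.80 = 1.198 (1/kΩ).
R1 takes the fraction G_k/ΣG = 0.7937/1.198 = 0.6625, so I = 5.00 × 0.6625 = 3.312 mA.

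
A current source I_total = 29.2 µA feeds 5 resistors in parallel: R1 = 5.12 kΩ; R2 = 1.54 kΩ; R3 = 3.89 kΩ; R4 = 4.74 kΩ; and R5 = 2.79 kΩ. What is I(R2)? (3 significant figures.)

I ≈ 11.3 µA

Conductances: ΣG = 1/5.12 + 1/1.54 + 1/3.89 + 1/4.74 + 1/2.79 = 1.671 (1/kΩ).
R2 takes the fraction G_k/ΣG = 0.6494/1.671 = 0.3886, so I = 29.2 × 0.3886 = 11.35 µA.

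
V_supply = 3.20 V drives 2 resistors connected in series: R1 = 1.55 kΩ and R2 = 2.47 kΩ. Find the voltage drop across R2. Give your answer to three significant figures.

V ≈ 1.97 V

Series total: ΣR = 1.55 + 2.47 = 4.020 kΩ.
V = V_supply · R/ΣR = 3.20 × 0.6144 = 1.966 V.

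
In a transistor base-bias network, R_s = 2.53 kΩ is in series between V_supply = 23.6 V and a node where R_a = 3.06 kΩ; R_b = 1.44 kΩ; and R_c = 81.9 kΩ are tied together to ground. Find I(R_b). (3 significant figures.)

I ≈ 4.53 mA

Parallel bank: R_p = 1/(1/3.06 + 1/1.44 + 1/81.9) = 0.9676 kΩ.
V_A by voltage divider: V_A = 23.6 × 0.9676/(2.53 + 0.9676) = 6.529 V.
I(R_b) = V_A / R_b = 6.529/1.44 = 4.534 mA.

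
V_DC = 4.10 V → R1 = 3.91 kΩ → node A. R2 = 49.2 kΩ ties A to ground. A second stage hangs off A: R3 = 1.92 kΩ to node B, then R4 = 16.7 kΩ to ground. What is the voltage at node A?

V_A ≈ 3.18 V

The second stage (R3 + R4 = 18.62 kΩ) loads node A in parallel with R2.
Effective lower resistance at A: R2 ‖ 18.62 = 13.51 kΩ.
So V_A = 4.10 × 0.7755 = 3.180 V.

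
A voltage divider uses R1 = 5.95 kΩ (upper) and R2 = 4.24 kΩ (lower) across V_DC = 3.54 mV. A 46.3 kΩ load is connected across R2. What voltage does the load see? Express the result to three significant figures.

The load sits in parallel with R2, giving an effective lower resistance R2' = R2·R_L/(R2+R_L) = 3.884 kΩ.
Voltage divider with the loaded lower leg: V_out = 3.54 × 3.884/(5.95 + 3.884) = 3.54 × 0.3950 = 1.398 mV.

V_out ≈ 1.40 mV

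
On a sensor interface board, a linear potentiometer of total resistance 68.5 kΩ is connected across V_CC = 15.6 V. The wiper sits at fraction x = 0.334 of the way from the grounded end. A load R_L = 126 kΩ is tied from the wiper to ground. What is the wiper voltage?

The pot divides into 45.62 kΩ above the wiper and 22.88 kΩ below.
R_L loads the lower segment: effective lower R = 19.36 kΩ.
Then V_out = V_CC · 19.36/(45.62 + 19.36) = 4.648 V.

V_out ≈ 4.65 V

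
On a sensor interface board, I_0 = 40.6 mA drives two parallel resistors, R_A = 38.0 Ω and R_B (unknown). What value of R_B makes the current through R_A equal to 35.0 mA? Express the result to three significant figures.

R_B ≈ 237 Ω

The fraction through R_A equals R_B/(R_A+R_B).
With f = 0.8621, R_B = R_A · f/(1−f) = 38.0 × 6.250 = 237.5 Ω.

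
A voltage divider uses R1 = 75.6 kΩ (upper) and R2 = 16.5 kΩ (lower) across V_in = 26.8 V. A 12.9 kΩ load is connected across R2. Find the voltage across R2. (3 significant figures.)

V_out ≈ 2.34 V

R2 ‖ R_L = (16.5 × 12.9)/(16.5 + 12.9) = 7.240 kΩ.
Now apply the divider: V_out = 26.8 × 0.08740 = 2.342 V.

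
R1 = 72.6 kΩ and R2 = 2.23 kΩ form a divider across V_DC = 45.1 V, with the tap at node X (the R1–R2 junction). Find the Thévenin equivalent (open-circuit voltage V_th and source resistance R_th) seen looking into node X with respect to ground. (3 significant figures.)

With X open, the divider is unloaded: V_th = 45.1 × 2.23/74.83 = 1.344 V.
With V_DC suppressed (replaced by a short), R_th = R1 ‖ R2 = (72.60 × 2.23)/(72.60 + 2.23) = 2.164 kΩ.

V_th ≈ 1.34 V, R_th ≈ 2.16 kΩ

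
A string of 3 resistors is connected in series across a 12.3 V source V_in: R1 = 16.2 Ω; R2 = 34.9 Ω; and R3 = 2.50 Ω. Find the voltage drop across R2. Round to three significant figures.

Series total: ΣR = 16.2 + 34.9 + 2.50 = 53.60 Ω.
Voltage divider: V = V_in · (34.90 / 53.60) = 12.3 × 0.6511 = 8.009 V.

V ≈ 8.01 V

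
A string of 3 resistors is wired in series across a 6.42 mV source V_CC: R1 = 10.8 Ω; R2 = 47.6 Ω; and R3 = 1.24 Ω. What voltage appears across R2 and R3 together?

V ≈ 5.26 mV

Series total: ΣR = 10.8 + 47.6 + 1.24 = 59.64 Ω.
R_{R2..R3} = 47.6 + 1.24 = 48.84 Ω.
By the voltage-divider rule, V = 6.42 × 48.84/59.64 = 5.257 mV.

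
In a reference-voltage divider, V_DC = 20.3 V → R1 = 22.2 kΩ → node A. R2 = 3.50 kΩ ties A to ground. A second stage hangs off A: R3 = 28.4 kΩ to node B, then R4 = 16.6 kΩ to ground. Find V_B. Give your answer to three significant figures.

V_B ≈ 0.956 V

The second stage (R3 + R4 = 45.00 kΩ) loads node A in parallel with R2.
R2 ‖ (R3+R4) = 3.247 kΩ.
First divider: V_A = V_DC · 3.247/(22.2 + 3.247) = 2.591 V.
V_B = V_A × 0.3689 = 0.9556 V.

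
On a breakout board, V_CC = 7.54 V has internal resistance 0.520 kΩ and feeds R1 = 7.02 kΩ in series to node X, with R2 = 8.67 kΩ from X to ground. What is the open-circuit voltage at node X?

V_th ≈ 4.03 V

R1' = 0.520 + 7.02 = 7.540 kΩ (source resistance + R1).
V_th is the unloaded tap voltage: V_CC · R2/(R1'+R2) = 7.54 × 0.5349 = 4.033 V.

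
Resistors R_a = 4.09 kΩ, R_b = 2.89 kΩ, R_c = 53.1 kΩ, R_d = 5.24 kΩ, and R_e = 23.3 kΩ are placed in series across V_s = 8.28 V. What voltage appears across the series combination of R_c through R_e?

V ≈ 7.63 V

Series total: ΣR = 4.09 + 2.89 + 53.1 + 5.24 + 23.3 = 88.62 kΩ.
R_{R_c..R_e} = 53.1 + 5.24 + 23.3 = 81.64 kΩ.
V = V_s · R/ΣR = 8.28 × 0.9212 = 7.628 V.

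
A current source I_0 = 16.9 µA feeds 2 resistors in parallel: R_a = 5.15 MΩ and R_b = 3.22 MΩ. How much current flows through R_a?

For two parallel branches, I_k = I_0 · (other R)/(sum of R).
So I = 16.9 × 3.22/8.370 = 6.502 µA.

I ≈ 6.50 µA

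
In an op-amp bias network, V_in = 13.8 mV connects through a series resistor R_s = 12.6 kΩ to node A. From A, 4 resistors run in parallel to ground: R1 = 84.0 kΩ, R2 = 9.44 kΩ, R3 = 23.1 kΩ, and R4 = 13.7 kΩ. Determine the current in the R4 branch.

I ≈ 0.255 µA

Equivalent of the parallel group: R_p = 4.271 kΩ.
V_A = 13.8 × 4.271/16.87 = 3.494 mV.
I(R4) = V_A / R4 = 3.494/13.7 = 0.2550 µA.
(Equivalently: I_total = 0.8180 µA, then current-divider fraction G_k/ΣG = 0.3118.)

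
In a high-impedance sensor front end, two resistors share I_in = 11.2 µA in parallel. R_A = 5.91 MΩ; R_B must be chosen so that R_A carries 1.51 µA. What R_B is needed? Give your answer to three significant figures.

R_B ≈ 0.921 MΩ

The fraction through R_A equals R_B/(R_A+R_B).
With f = 0.1348, R_B = R_A · f/(1−f) = 5.91 × 0.1558 = 0.9210 MΩ.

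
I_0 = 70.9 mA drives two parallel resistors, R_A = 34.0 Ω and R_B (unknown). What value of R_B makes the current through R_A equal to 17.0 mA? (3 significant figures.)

R_B ≈ 10.7 Ω

Two-branch current divider: I_A = I_0 · R_B/(R_A + R_B).
With f = 0.2398, R_B = R_A · f/(1−f) = 34.0 × 0.3154 = 10.72 Ω.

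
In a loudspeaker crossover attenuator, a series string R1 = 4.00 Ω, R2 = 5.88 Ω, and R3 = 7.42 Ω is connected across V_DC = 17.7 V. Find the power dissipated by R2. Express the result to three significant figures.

ΣR = 17.30 Ω → I = 17.7/17.30 = 1.023 A.
P(R2) = I²·R2 = (1.023)² × 5.88 = 6.155 W.

P ≈ 6.16 W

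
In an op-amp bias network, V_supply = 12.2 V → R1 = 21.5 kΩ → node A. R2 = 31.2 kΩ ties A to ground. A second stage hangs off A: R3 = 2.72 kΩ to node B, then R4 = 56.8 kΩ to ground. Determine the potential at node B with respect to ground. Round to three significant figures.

Looking into the second stage from A: R3 + R4 = 59.52 kΩ appears in parallel with R2.
Effective lower resistance at A: R2 ‖ 59.52 = 20.47 kΩ.
First divider: V_A = V_supply · 20.47/(21.5 + 20.47) = 5.950 V.
Then the unloaded second divider: V_B = V_A × R4/(R3+R4) = 5.950 × 0.9543 = 5.678 V.

V_B ≈ 5.68 V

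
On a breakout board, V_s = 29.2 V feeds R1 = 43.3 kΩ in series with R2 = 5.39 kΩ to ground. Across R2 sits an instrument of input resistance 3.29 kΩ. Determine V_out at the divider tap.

The load sits in parallel with R2, giving an effective lower resistance R2' = R2·R_L/(R2+R_L) = 2.043 kΩ.
Voltage divider with the loaded lower leg: V_out = 29.2 × 2.043/(43.3 + 2.043) = 29.2 × 0.04506 = 1.316 V.

V_out ≈ 1.32 V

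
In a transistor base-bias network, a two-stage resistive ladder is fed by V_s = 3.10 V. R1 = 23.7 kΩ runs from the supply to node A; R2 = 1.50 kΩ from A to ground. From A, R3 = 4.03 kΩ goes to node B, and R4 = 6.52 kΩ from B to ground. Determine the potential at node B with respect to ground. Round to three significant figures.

V_B ≈ 0.101 V

Node A sees R2 in parallel with the series input of stage 2, R3 + R4 = 10.55 kΩ.
R2 ‖ (R3+R4) = 1.313 kΩ.
V_A = 3.10 × 1.313/(23.7 + 1.313) = 0.1628 V.
V_B = V_A × 0.6180 = 0.1006 V.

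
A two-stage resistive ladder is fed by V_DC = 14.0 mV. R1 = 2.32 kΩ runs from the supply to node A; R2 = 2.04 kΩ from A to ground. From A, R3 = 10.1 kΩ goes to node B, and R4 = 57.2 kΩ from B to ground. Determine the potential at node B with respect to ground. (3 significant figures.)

V_B ≈ 5.48 mV

Node A sees R2 in parallel with the series input of stage 2, R3 + R4 = 67.30 kΩ.
R2 ‖ (R3+R4) = 1.980 kΩ.
First divider: V_A = V_DC · 1.980/(2.32 + 1.980) = 6.446 mV.
Then the unloaded second divider: V_B = V_A × R4/(R3+R4) = 6.446 × 0.8499 = 5.479 mV.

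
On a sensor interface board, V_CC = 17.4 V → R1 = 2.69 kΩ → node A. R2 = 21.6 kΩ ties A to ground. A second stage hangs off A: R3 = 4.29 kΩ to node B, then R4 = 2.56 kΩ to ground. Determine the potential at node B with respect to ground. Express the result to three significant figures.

V_B ≈ 4.29 V

Looking into the second stage from A: R3 + R4 = 6.850 kΩ appears in parallel with R2.
Effective lower resistance at A: R2 ‖ 6.850 = 5.201 kΩ.
V_A = 17.4 × 5.201/(2.69 + 5.201) = 11.47 V.
V_B = V_A × 0.3737 = 4.286 V.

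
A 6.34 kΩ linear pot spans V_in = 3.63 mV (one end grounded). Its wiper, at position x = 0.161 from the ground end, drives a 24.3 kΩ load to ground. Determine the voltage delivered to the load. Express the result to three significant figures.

V_out ≈ 0.565 mV

The pot divides into 5.319 kΩ above the wiper and 1.021 kΩ below.
R_L loads the lower segment: effective lower R = 0.9796 kΩ.
V_out = 3.63 × 0.9796/(5.319 + 0.9796) = 0.5645 mV.
(Unloaded: V_out = x·V_in = 0.584 mV.)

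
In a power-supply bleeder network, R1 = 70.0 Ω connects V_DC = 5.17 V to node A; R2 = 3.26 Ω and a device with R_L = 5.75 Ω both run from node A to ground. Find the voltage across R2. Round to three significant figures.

V_out ≈ 0.149 V

The load sits in parallel with R2, giving an effective lower resistance R2' = R2·R_L/(R2+R_L) = 2.080 Ω.
Then V_out = V_DC · R2'/(R1 + R2') = 5.17 × 2.080/72.08 = 0.1492 V.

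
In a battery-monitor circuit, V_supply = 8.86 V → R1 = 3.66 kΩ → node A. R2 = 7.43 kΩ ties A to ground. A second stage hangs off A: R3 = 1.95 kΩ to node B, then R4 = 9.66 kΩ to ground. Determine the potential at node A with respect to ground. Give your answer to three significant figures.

The second stage (R3 + R4 = 11.61 kΩ) loads node A in parallel with R2.
R2 ‖ (R3+R4) = 4.531 kΩ.
V_A = 8.86 × 4.531/(3.66 + 4.531) = 4.901 V.

V_A ≈ 4.90 V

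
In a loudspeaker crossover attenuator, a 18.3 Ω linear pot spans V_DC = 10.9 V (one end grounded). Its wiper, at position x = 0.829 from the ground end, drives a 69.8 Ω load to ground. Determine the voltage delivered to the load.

The pot divides into 3.129 Ω above the wiper and 15.17 Ω below.
(x·R_p) ‖ R_L = 12.46 Ω.
V_out = 10.9 × 12.46/(3.129 + 12.46) = 8.712 V.
(Unloaded: V_out = x·V_DC = 9.04 V.)

V_out ≈ 8.71 V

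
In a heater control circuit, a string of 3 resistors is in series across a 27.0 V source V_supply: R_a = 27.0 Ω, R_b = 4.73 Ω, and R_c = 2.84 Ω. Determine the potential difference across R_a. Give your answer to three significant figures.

Total series resistance ΣR = 27.0 + 4.73 + 2.84 = 34.57 Ω.
Voltage divider: V = V_supply · (27.00 / 34.57) = 27.0 × 0.7810 = 21.09 V.

V ≈ 21.1 V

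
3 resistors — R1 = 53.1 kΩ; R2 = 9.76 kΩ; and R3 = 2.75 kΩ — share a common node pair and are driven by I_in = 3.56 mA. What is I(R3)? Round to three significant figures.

I ≈ 2.67 mA

Conductances: ΣG = 1/53.1 + 1/9.76 + 1/2.75 = 0.4849 (1/kΩ).
R3 takes the fraction G_k/ΣG = 0.3636/0.4849 = 0.7499, so I = 3.56 × 0.7499 = 2.670 mA.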